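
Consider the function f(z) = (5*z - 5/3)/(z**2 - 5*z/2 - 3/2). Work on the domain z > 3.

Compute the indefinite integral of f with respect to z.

F(z) = 80*log(z - 3)/21 + 25*log(z + 1/2)/21 + C

The denominator factors as 3*(z - 3)*(2*z + 1); partial fractions split f into directly integrable pieces: 50/(21*(2*z + 1)) + 80/(21*(z - 3)).
Check: d/dz[80*log(z - 3)/21 + 25*log(z + 1/2)/21] = (30*z - 10)/(6*z**2 - 15*z - 9), which equals f(z).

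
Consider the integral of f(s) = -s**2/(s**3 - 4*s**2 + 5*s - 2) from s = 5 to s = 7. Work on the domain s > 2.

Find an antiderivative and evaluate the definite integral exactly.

Factor the denominator ((s - 2)*(s - 1)**2) and decompose: f = 3/(s - 1) + (s - 1)**(-2) - 4/(s - 2); each piece integrates to a log, atan, or power term.
F(s) = -4*log(s - 2) + 3*log(s - 1) - 1/(s - 1) is an antiderivative of f.
Check: d/ds[-4*log(s - 2) + 3*log(s - 1) - 1/(s - 1)] = -s**2/(s**3 - 4*s**2 + 5*s - 2) = f(s).
F(7) = -4*log(5) - 1/6 + 3*log(6); F(5) = -4*log(3) - 1/4 + 3*log(4).
Integral = F(7) - F(5) = -4*log(5) - 3*log(4) + 1/12 + 4*log(3) + 3*log(6).

Antiderivative: F(s) = -4*log(s - 2) + 3*log(s - 1) - 1/(s - 1); value = -4*log(5) - 3*log(4) + 1/12 + 4*log(3) + 3*log(6)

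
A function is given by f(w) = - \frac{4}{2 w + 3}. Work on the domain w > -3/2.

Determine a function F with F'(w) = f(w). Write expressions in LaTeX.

A first test for any F(w): its w-derivative must equal f(w) identically.
Check: d/dw[- 2 \log{\left(2 w + 3 \right)}] = - \frac{4}{2 w + 3} = f(w).

An antiderivative is F(w) = - 2 \log{\left(2 w + 3 \right)}.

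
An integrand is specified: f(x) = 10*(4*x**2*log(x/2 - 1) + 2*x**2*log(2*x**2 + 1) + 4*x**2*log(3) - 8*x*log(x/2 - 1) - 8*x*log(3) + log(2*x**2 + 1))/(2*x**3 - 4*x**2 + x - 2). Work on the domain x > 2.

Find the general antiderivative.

F(x) = 10*log(3*x/2 - 3)*log(2*x**2 + 1) + C

f has the shape u'v + uv' for u = 10*log(2*x**2 + 1) and v = log(3*x/2 - 3) — it is the derivative of the product u*v.
Check: d/dx[10*log(3*x/2 - 3)*log(2*x**2 + 1)] = (40*x**2*log(x/2 - 1) + 20*x**2*log(2*x**2 + 1) + 40*x**2*log(3) - 80*x*log(x/2 - 1) - 80*x*log(3) + 10*log(2*x**2 + 1))/(2*x**3 - 4*x**2 + x - 2), which equals f(x).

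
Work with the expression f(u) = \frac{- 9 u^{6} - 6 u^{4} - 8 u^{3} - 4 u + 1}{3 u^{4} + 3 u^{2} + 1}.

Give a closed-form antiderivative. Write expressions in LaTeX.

An antiderivative is F(u) = - u^{3} + u - \frac{2 \log{\left(u^{4} + u^{2} + \frac{1}{3} \right)}}{3}.

Any candidate F(u) must reproduce f(u) exactly when differentiated.
Check: d/du[- u^{3} + u - \frac{2 \log{\left(u^{4} + u^{2} + \frac{1}{3} \right)}}{3}] = \frac{- 9 u^{6} - 6 u^{4} - 8 u^{3} - 4 u + 1}{3 u^{4} + 3 u^{2} + 1} = f(u).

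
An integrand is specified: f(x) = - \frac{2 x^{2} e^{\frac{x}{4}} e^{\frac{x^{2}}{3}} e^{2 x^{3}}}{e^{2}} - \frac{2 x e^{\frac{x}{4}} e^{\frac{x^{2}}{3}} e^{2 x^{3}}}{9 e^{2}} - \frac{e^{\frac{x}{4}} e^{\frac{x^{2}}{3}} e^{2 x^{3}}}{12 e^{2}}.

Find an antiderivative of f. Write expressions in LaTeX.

The substitution u = 2 x^{3} + \frac{x^{2}}{3} + \frac{x}{4} - 2 works: f is exactly (dF/du)*(du/dx) for that inner function.
Check: d/dx[- \frac{e^{2 x^{3} + \frac{x^{2}}{3} + \frac{x}{4} - 2}}{3}] = - \frac{2 x^{2} e^{\frac{x}{4}} e^{\frac{x^{2}}{3}} e^{2 x^{3}}}{e^{2}} - \frac{2 x e^{\frac{x}{4}} e^{\frac{x^{2}}{3}} e^{2 x^{3}}}{9 e^{2}} - \frac{e^{\frac{x}{4}} e^{\frac{x^{2}}{3}} e^{2 x^{3}}}{12 e^{2}} = f(x).

An antiderivative is F(x) = - \frac{e^{2 x^{3} + \frac{x^{2}}{3} + \frac{x}{4} - 2}}{3}.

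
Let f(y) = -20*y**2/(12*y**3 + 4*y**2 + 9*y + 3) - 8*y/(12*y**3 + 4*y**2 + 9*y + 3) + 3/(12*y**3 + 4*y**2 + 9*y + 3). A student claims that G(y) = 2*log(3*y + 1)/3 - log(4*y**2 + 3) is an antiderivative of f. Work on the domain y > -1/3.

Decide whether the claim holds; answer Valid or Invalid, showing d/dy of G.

d/dy[G] = (-16*y**2 - 8*y + 6)/(12*y**3 + 4*y**2 + 9*y + 3)
d/dy[G] - f(y) = 1/(3*y + 1) != 0.

Invalid: d/dy[G] - f = 1/(3*y + 1), which is not 0.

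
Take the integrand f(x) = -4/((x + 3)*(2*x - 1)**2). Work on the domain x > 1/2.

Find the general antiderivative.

F(x) = (8*x*log(x - 1/2) - 8*x*log(x + 3) - 4*log(x - 1/2) + 4*log(x + 3) + 28)/(98*x - 49) + C

Factor the denominator ((x + 3)*(2*x - 1)**2) and decompose: f = 8/(49*(2*x - 1)) - 8/(7*(2*x - 1)**2) - 4/(49*(x + 3)); each piece integrates to a log, atan, or power term.
Check: d/dx[(8*x*log(x - 1/2) - 8*x*log(x + 3) - 4*log(x - 1/2) + 4*log(x + 3) + 28)/(98*x - 49)] = -4/(4*x**3 + 8*x**2 - 11*x + 3), which equals f(x).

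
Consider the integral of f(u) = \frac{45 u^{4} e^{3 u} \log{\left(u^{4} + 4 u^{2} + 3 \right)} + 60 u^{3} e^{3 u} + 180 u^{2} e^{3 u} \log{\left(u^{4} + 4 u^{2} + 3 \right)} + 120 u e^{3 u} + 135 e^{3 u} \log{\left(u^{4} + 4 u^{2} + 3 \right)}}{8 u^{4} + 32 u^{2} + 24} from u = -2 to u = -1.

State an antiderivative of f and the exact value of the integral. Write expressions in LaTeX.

Antiderivative: F(u) = \frac{15 e^{3 u} \log{\left(u^{4} + 4 u^{2} + 3 \right)}}{8}; value = - \frac{15 \log{\left(35 \right)}}{8 e^{6}} + \frac{15 \log{\left(8 \right)}}{8 e^{3}}

f has the shape v'r + vr' for v = \frac{15 e^{3 u}}{8} and r = \log{\left(u^{4} + 4 u^{2} + 3 \right)} — it is the derivative of the product v*r.
F(u) = \frac{15 e^{3 u} \log{\left(u^{4} + 4 u^{2} + 3 \right)}}{8} is an antiderivative of f.
Check: d/du[\frac{15 e^{3 u} \log{\left(u^{4} + 4 u^{2} + 3 \right)}}{8}] = \frac{45 u^{4} e^{3 u} \log{\left(u^{4} + 4 u^{2} + 3 \right)} + 60 u^{3} e^{3 u} + 180 u^{2} e^{3 u} \log{\left(u^{4} + 4 u^{2} + 3 \right)} + 120 u e^{3 u} + 135 e^{3 u} \log{\left(u^{4} + 4 u^{2} + 3 \right)}}{8 u^{4} + 32 u^{2} + 24} = f(u).
F(-1) = \frac{15 \log{\left(8 \right)}}{8 e^{3}}; F(-2) = \frac{15 \log{\left(35 \right)}}{8 e^{6}}.
Integral = F(-1) - F(-2) = - \frac{15 \log{\left(35 \right)}}{8 e^{6}} + \frac{15 \log{\left(8 \right)}}{8 e^{3}}.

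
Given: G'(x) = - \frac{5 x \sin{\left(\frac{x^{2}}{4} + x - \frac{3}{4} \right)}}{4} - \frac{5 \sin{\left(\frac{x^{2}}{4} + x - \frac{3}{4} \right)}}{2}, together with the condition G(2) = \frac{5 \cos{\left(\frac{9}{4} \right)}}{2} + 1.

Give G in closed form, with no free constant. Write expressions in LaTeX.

G(x) = \frac{5 \cos{\left(\frac{x^{2}}{4} + x - \frac{3}{4} \right)} + 2}{2}

The substitution u = \frac{x^{2}}{4} + x - \frac{3}{4} works: G'(x) is exactly (dG/du)*(du/dx) for that inner function.
A general antiderivative is \frac{5 \cos{\left(\frac{x^{2}}{4} + x - \frac{3}{4} \right)}}{2} + C.
The condition gives C = \frac{5 \cos{\left(\frac{9}{4} \right)}}{2} + 1 - (\frac{5 \cos{\left(\frac{9}{4} \right)}}{2}) = 1.
So G(x) = \frac{5 \cos{\left(\frac{x^{2}}{4} + x - \frac{3}{4} \right)} + 2}{2}.
Check: d/dx[\frac{5 \cos{\left(\frac{x^{2}}{4} + x - \frac{3}{4} \right)} + 2}{2}] = - \frac{5 x \sin{\left(\frac{x^{2}}{4} + x - \frac{3}{4} \right)}}{4} - \frac{5 \sin{\left(\frac{x^{2}}{4} + x - \frac{3}{4} \right)}}{2} = G'(x).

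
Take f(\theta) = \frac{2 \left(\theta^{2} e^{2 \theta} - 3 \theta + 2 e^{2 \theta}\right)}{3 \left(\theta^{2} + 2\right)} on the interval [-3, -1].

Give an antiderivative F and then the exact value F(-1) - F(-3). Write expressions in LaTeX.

Antiderivative: F(\theta) = \frac{e^{2 \theta} - 3 \log{\left(\theta^{2} + 2 \right)}}{3}; value = - \log{\left(3 \right)} - \frac{1}{3 e^{6}} + \frac{1}{3 e^{2}} + \log{\left(11 \right)}

An antiderivative F(\theta) passes only if d/d\theta[F] lands on f(\theta) exactly.
F(\theta) = \frac{e^{2 \theta} - 3 \log{\left(\theta^{2} + 2 \right)}}{3} is an antiderivative of f.
Check: d/d\theta[\frac{e^{2 \theta} - 3 \log{\left(\theta^{2} + 2 \right)}}{3}] = \frac{2 \theta^{2} e^{2 \theta} - 6 \theta + 4 e^{2 \theta}}{3 \theta^{2} + 6}, which equals f(\theta).
F(-1) = - \log{\left(3 \right)} + \frac{1}{3 e^{2}}; F(-3) = - \log{\left(11 \right)} + \frac{1}{3 e^{6}}.
Integral = F(-1) - F(-3) = - \log{\left(3 \right)} - \frac{1}{3 e^{6}} + \frac{1}{3 e^{2}} + \log{\left(11 \right)}.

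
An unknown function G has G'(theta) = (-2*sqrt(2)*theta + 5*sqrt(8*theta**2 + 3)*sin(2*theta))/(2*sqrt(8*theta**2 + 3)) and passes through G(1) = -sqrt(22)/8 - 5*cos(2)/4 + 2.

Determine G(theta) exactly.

Any candidate G(theta) must reproduce the stated G'(theta) exactly.
A general antiderivative is -sqrt(4*theta**2 + 3/2)/4 - 5*cos(2*theta)/4 + C.
The condition gives C = -sqrt(22)/8 - 5*cos(2)/4 + 2 - (-sqrt(22)/8 - 5*cos(2)/4) = 2.
So G(theta) = sqrt(2)*(-sqrt(8*theta**2 + 3) - 5*sqrt(2)*cos(2*theta) + 8*sqrt(2))/8.
Check: d/dtheta[sqrt(2)*(-sqrt(8*theta**2 + 3) - 5*sqrt(2)*cos(2*theta) + 8*sqrt(2))/8] = (-2*sqrt(2)*theta + 5*sqrt(8*theta**2 + 3)*sin(2*theta))/(2*sqrt(8*theta**2 + 3)) = G'(theta).

G(theta) = sqrt(2)*(-sqrt(8*theta**2 + 3) - 5*sqrt(2)*cos(2*theta) + 8*sqrt(2))/8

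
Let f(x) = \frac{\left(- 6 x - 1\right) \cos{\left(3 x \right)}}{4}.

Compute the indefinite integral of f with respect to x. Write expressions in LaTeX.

Whatever form F(x) takes, F'(x) = f(x) is non-negotiable.
Check: d/dx[- \frac{6 x \sin{\left(3 x \right)} + \sin{\left(3 x \right)} + 2 \cos{\left(3 x \right)}}{12}] = - \frac{3 x \cos{\left(3 x \right)}}{2} - \frac{\cos{\left(3 x \right)}}{4}, which equals f(x).

F(x) = - \frac{6 x \sin{\left(3 x \right)} + \sin{\left(3 x \right)} + 2 \cos{\left(3 x \right)}}{12} + C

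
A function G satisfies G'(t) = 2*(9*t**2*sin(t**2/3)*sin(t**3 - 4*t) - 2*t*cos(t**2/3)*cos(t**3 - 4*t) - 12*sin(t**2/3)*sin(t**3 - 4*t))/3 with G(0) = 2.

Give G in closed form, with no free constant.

G(t) = -2*sin(t**2/3)*cos(t**3 - 4*t) + 2

Recognize the product-rule pattern: G'(t) = u'v + uv' with u = -2*cos(t**3 - 4*t), v = sin(t**2/3), so integration by parts undoes it.
A general antiderivative is -2*sin(t**2/3)*cos(t**3 - 4*t) + C.
The condition gives C = 2 - (0) = 2.
So G(t) = -2*sin(t**2/3)*cos(t**3 - 4*t) + 2.
Check: d/dt[-2*sin(t**2/3)*cos(t**3 - 4*t) + 2] = 6*t**2*sin(t**2/3)*sin(t**3 - 4*t) - 4*t*cos(t**2/3)*cos(t**3 - 4*t)/3 - 8*sin(t**2/3)*sin(t**3 - 4*t), which equals G'(t).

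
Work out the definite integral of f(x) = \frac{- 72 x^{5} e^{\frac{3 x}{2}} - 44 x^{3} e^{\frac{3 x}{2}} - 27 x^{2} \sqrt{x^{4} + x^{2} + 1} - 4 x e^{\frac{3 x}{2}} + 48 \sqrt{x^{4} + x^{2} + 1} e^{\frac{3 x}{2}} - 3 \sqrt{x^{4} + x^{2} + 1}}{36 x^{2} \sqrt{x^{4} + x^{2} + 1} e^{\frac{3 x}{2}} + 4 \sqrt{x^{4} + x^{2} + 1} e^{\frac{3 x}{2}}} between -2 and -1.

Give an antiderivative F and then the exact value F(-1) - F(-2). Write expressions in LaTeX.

Antiderivative: F(x) = - \sqrt{x^{4} + x^{2} + 1} + 4 \operatorname{atan}{\left(3 x \right)} + \frac{e^{- \frac{3 x}{2}}}{2}; value = - \frac{e^{3}}{2} - 4 \operatorname{atan}{\left(3 \right)} - \sqrt{3} + \frac{e^{\frac{3}{2}}}{2} + \sqrt{21} + 4 \operatorname{atan}{\left(6 \right)}

Recover f(x) by differentiating a candidate F(x); any mismatch rules it out.
F(x) = - \sqrt{x^{4} + x^{2} + 1} + 4 \operatorname{atan}{\left(3 x \right)} + \frac{e^{- \frac{3 x}{2}}}{2} is an antiderivative of f.
Check: d/dx[- \sqrt{x^{4} + x^{2} + 1} + 4 \operatorname{atan}{\left(3 x \right)} + \frac{e^{- \frac{3 x}{2}}}{2}] = \frac{- 72 x^{5} e^{\frac{3 x}{2}} - 44 x^{3} e^{\frac{3 x}{2}} - 27 x^{2} \sqrt{x^{4} + x^{2} + 1} - 4 x e^{\frac{3 x}{2}} + 48 \sqrt{x^{4} + x^{2} + 1} e^{\frac{3 x}{2}} - 3 \sqrt{x^{4} + x^{2} + 1}}{36 x^{2} \sqrt{x^{4} + x^{2} + 1} e^{\frac{3 x}{2}} + 4 \sqrt{x^{4} + x^{2} + 1} e^{\frac{3 x}{2}}} = f(x).
F(-1) = - 4 \operatorname{atan}{\left(3 \right)} - \sqrt{3} + \frac{e^{\frac{3}{2}}}{2}; F(-2) = - 4 \operatorname{atan}{\left(6 \right)} - \sqrt{21} + \frac{e^{3}}{2}.
Integral = F(-1) - F(-2) = - \frac{e^{3}}{2} - 4 \operatorname{atan}{\left(3 \right)} - \sqrt{3} + \frac{e^{\frac{3}{2}}}{2} + \sqrt{21} + 4 \operatorname{atan}{\left(6 \right)}.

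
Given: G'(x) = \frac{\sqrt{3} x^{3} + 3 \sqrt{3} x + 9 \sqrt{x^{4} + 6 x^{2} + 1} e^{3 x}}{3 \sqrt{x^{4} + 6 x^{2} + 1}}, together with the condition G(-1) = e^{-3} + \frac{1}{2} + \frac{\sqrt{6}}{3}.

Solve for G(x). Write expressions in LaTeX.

G(x) = \frac{\sqrt{\frac{x^{4}}{3} + 2 x^{2} + \frac{1}{3}}}{2} + e^{3 x} + \frac{1}{2}

Recover the given G'(x) by differentiating a candidate G(x); any mismatch rules it out.
A general antiderivative is \frac{\sqrt{\frac{x^{4}}{3} + 2 x^{2} + \frac{1}{3}}}{2} + e^{3 x} + C.
The condition gives C = e^{-3} + \frac{1}{2} + \frac{\sqrt{6}}{3} - (e^{-3} + \frac{\sqrt{6}}{3}) = \frac{1}{2}.
So G(x) = \frac{\sqrt{\frac{x^{4}}{3} + 2 x^{2} + \frac{1}{3}}}{2} + e^{3 x} + \frac{1}{2}.
Check: d/dx[\frac{\sqrt{\frac{x^{4}}{3} + 2 x^{2} + \frac{1}{3}}}{2} + e^{3 x} + \frac{1}{2}] = \frac{\sqrt{3} x^{3} + 3 \sqrt{3} x + 9 \sqrt{x^{4} + 6 x^{2} + 1} e^{3 x}}{3 \sqrt{x^{4} + 6 x^{2} + 1}} = G'(x).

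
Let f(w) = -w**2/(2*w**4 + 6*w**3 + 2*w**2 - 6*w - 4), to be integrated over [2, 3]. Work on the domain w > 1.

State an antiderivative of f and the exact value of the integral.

Antiderivative: F(w) = -log(w - 1)/24 - 5*log(w + 1)/8 + 2*log(w + 2)/3 - 1/(4*w + 4); value = -31*log(4)/24 - log(2)/24 + 1/48 + 5*log(3)/8 + 2*log(5)/3

The denominator factors as 2*(w - 1)*(w + 1)**2*(w + 2); partial fractions split f into directly integrable pieces: 2/(3*(w + 2)) - 5/(8*(w + 1)) + 1/(4*(w + 1)**2) - 1/(24*(w - 1)).
F(w) = -log(w - 1)/24 - 5*log(w + 1)/8 + 2*log(w + 2)/3 - 1/(4*w + 4) is an antiderivative of f.
Check: d/dw[-log(w - 1)/24 - 5*log(w + 1)/8 + 2*log(w + 2)/3 - 1/(4*w + 4)] = -w**2/(2*w**4 + 6*w**3 + 2*w**2 - 6*w - 4) = f(w).
F(3) = -5*log(4)/8 - 1/16 - log(2)/24 + 2*log(5)/3; F(2) = -5*log(3)/8 - 1/12 + 2*log(4)/3.
Integral = F(3) - F(2) = -31*log(4)/24 - log(2)/24 + 1/48 + 5*log(3)/8 + 2*log(5)/3.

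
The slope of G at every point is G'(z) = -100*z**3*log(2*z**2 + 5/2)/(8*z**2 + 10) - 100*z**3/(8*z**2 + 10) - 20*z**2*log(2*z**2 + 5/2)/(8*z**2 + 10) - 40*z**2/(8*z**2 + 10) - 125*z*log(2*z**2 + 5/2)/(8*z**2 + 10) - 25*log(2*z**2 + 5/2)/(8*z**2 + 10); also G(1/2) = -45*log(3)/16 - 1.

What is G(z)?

Recognize the product-rule pattern: G'(z) = u'v + uv' with u = -25*z**2/4 - 5*z/2, v = log(2*z**2 + 5/2), so integration by parts undoes it.
A general antiderivative is -5*(5*z**2/2 + z)*log(2*z**2 + 5/2)/2 + C.
The condition gives C = -45*log(3)/16 - 1 - (-45*log(3)/16) = -1.
So G(z) = -(25*z**2*log(2*z**2 + 5/2) + 10*z*log(2*z**2 + 5/2) + 4)/4.
Check: d/dz[-(25*z**2*log(2*z**2 + 5/2) + 10*z*log(2*z**2 + 5/2) + 4)/4] = (-100*z**3*log(2*z**2 + 5/2) - 100*z**3 - 20*z**2*log(2*z**2 + 5/2) - 40*z**2 - 125*z*log(2*z**2 + 5/2) - 25*log(2*z**2 + 5/2))/(8*z**2 + 10), which equals G'(z).

G(z) = -(25*z**2*log(2*z**2 + 5/2) + 10*z*log(2*z**2 + 5/2) + 4)/4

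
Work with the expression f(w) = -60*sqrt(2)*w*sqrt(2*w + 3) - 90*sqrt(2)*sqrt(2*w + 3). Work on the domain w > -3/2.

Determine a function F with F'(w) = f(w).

An antiderivative is F(w) = -6*sqrt(2)*(2*w + 3)**(5/2).

The integrand splits into summands that can be handled one at a time.
Check: d/dw[-6*sqrt(2)*(2*w + 3)**(5/2)] = -60*sqrt(2)*w*sqrt(2*w + 3) - 90*sqrt(2)*sqrt(2*w + 3) = f(w).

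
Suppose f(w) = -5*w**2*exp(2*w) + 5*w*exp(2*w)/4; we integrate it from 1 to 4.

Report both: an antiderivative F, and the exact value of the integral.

Antiderivative: F(w) = -5*w**2*exp(2*w)/2 + 25*w*exp(2*w)/8 - 25*exp(2*w)/16; value = -465*exp(8)/16 + 15*exp(2)/16

Recognize the product-rule pattern: f = u'v + uv' with u = -5*w**2/2 + 25*w/8 - 25/16, v = exp(2*w), so integration by parts undoes it.
F(w) = -5*w**2*exp(2*w)/2 + 25*w*exp(2*w)/8 - 25*exp(2*w)/16 is an antiderivative of f.
Check: d/dw[-5*w**2*exp(2*w)/2 + 25*w*exp(2*w)/8 - 25*exp(2*w)/16] = -5*w**2*exp(2*w) + 5*w*exp(2*w)/4 = f(w).
F(4) = -465*exp(8)/16; F(1) = -15*exp(2)/16.
Integral = F(4) - F(1) = -465*exp(8)/16 + 15*exp(2)/16.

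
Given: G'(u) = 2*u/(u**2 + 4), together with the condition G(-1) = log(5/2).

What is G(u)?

The substitution w = u**2/2 + 2 works: G'(u) is exactly (dG/dw)*(dw/du) for that inner function.
A general antiderivative is log(u**2/2 + 2) + C.
The condition gives C = log(5/2) - (log(5/2)) = 0.
So G(u) = log(u**2/2 + 2).
Check: d/du[log(u**2/2 + 2)] = 2*u/(u**2 + 4) = G'(u).

G(u) = log(u**2/2 + 2)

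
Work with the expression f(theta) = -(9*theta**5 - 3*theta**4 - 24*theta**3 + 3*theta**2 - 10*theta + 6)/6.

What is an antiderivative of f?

An antiderivative is F(theta) = -theta*(15*theta**5 - 6*theta**4 - 60*theta**3 + 10*theta**2 - 50*theta + 60)/60.

Any candidate F(theta) must reproduce f(theta) exactly when differentiated.
Check: d/dtheta[-theta*(15*theta**5 - 6*theta**4 - 60*theta**3 + 10*theta**2 - 50*theta + 60)/60] = -3*theta**5/2 + theta**4/2 + 4*theta**3 - theta**2/2 + 5*theta/3 - 1, which equals f(theta).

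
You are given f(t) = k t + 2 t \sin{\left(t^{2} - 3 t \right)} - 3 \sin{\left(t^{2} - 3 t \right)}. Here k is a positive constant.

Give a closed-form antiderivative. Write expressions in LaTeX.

The integrand splits into summands that can be handled one at a time.
Check: d/dt[\frac{k t^{2} - 2 \cos{\left(t^{2} - 3 t \right)}}{2}] = k t + 2 t \sin{\left(t^{2} - 3 t \right)} - 3 \sin{\left(t^{2} - 3 t \right)} = f(t).

An antiderivative is F(t) = \frac{k t^{2} - 2 \cos{\left(t^{2} - 3 t \right)}}{2}.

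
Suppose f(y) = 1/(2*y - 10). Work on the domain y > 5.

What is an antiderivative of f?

An antiderivative is F(y) = log(y - 5)/2.

Recover f(y) by differentiating a candidate F(y); any mismatch rules it out.
Check: d/dy[log(y - 5)/2] = 1/(2*y - 10) = f(y).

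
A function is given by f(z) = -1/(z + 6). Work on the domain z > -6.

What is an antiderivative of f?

An antiderivative is F(z) = -log(z/2 + 3).

An antiderivative F(z) passes only if d/dz[F] lands on f(z) exactly.
Check: d/dz[-log(z/2 + 3)] = -1/(z + 6) = f(z).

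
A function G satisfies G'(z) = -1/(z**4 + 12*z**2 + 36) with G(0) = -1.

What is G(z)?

The proposed G(z) is checked by its d/dz: the result must match the given G'(z).
A general antiderivative is -z/(12*z**2 + 72) - sqrt(6)*atan(sqrt(6)*z/6)/72 + C.
The condition gives C = -1 - (0) = -1.
So G(z) = -z/(12*z**2 + 72) - sqrt(6)*atan(sqrt(6)*z/6)/72 - 1.
Check: d/dz[-z/(12*z**2 + 72) - sqrt(6)*atan(sqrt(6)*z/6)/72 - 1] = -1/(z**4 + 12*z**2 + 36) = G'(z).

G(z) = -z/(12*z**2 + 72) - sqrt(6)*atan(sqrt(6)*z/6)/72 - 1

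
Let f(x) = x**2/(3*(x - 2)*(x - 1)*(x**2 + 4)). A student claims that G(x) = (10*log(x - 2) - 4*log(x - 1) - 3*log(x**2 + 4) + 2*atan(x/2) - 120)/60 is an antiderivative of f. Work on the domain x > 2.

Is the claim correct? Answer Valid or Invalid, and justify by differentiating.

d/dx[G] = x**2/(3*x**4 - 9*x**3 + 18*x**2 - 36*x + 24)
This equals f(x) exactly, so the claim holds.

Valid - differentiating G returns exactly f.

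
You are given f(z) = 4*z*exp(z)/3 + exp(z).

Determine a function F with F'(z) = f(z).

Recognize the product-rule pattern: f = u'v + uv' with u = 4*z/3 - 1/3, v = exp(z), so integration by parts undoes it.
Check: d/dz[(4*z - 1)*exp(z)/3] = 4*z*exp(z)/3 + exp(z) = f(z).

An antiderivative is F(z) = (4*z - 1)*exp(z)/3.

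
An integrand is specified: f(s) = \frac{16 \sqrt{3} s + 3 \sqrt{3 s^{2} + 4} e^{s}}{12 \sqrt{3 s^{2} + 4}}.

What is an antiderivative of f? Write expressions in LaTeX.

A candidate is checked by its d/ds: the result must match f(s).
Check: d/ds[\frac{4 \sqrt{s^{2} + \frac{4}{3}}}{3} + \frac{e^{s}}{4}] = \frac{16 \sqrt{3} s + 3 \sqrt{3 s^{2} + 4} e^{s}}{12 \sqrt{3 s^{2} + 4}} = f(s).

An antiderivative is F(s) = \frac{4 \sqrt{s^{2} + \frac{4}{3}}}{3} + \frac{e^{s}}{4}.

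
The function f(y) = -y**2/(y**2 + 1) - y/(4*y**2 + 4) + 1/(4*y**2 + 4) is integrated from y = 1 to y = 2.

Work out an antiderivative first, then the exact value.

The integrand splits into summands that can be handled one at a time.
F(y) = (-8*y - log(y**2 + 1) + 10*atan(y))/8 is an antiderivative of f.
Check: d/dy[(-8*y - log(y**2 + 1) + 10*atan(y))/8] = (-4*y**2 - y + 1)/(4*y**2 + 4), which equals f(y).
F(2) = -2 - log(5)/8 + 5*atan(2)/4; F(1) = -1 - log(2)/8 + 5*pi/16.
Integral = F(2) - F(1) = -1 - 5*pi/16 - log(5)/8 + log(2)/8 + 5*atan(2)/4.

Antiderivative: F(y) = (-8*y - log(y**2 + 1) + 10*atan(y))/8; value = -1 - 5*pi/16 - log(5)/8 + log(2)/8 + 5*atan(2)/4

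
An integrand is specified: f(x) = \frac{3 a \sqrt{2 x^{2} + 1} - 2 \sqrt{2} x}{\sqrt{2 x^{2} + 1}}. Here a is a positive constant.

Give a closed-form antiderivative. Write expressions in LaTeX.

An antiderivative is F(x) = 3 a x - \sqrt{4 x^{2} + 2}.

Check any antiderivative F(x) by computing F'(x) and comparing it with f(x).
Check: d/dx[3 a x - \sqrt{4 x^{2} + 2}] = \frac{3 a \sqrt{2 x^{2} + 1} - 2 \sqrt{2} x}{\sqrt{2 x^{2} + 1}} = f(x).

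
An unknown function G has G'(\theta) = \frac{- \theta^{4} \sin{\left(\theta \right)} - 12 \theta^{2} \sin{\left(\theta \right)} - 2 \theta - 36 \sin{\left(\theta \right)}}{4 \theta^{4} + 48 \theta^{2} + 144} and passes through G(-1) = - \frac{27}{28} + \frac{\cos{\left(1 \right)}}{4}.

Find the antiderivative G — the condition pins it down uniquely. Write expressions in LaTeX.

G(\theta) = \frac{\cos{\left(\theta \right)}}{4} - 1 + \frac{1}{4 \left(\theta^{2} + 6\right)}

A candidate passes only if d/d\theta[G] lands on the given G'(\theta) exactly.
A general antiderivative is \frac{\cos{\left(\theta \right)}}{4} + \frac{1}{4 \left(\theta^{2} + 6\right)} + C.
The condition gives C = - \frac{27}{28} + \frac{\cos{\left(1 \right)}}{4} - (\frac{1}{28} + \frac{\cos{\left(1 \right)}}{4}) = -1.
So G(\theta) = \frac{\cos{\left(\theta \right)}}{4} - 1 + \frac{1}{4 \left(\theta^{2} + 6\right)}.
Check: d/d\theta[\frac{\cos{\left(\theta \right)}}{4} - 1 + \frac{1}{4 \left(\theta^{2} + 6\right)}] = \frac{- \theta^{4} \sin{\left(\theta \right)} - 12 \theta^{2} \sin{\left(\theta \right)} - 2 \theta - 36 \sin{\left(\theta \right)}}{4 \theta^{4} + 48 \theta^{2} + 144} = G'(\theta).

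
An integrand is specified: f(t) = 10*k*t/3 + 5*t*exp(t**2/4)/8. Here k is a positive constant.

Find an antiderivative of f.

The integrand splits into summands that can be handled one at a time.
Check: d/dt[5*k*t**2/3 + 5*exp(t**2/4)/4] = 10*k*t/3 + 5*t*exp(t**2/4)/8 = f(t).

An antiderivative is F(t) = 5*k*t**2/3 + 5*exp(t**2/4)/4.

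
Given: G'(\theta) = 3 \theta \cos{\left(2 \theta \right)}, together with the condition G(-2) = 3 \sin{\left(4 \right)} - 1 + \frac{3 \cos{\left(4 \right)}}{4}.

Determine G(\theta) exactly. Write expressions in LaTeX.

The proposed G(\theta) is checked by its d/d\theta: the result must match the given G'(\theta).
A general antiderivative is \frac{3 \theta \sin{\left(2 \theta \right)}}{2} + \frac{3 \cos{\left(2 \theta \right)}}{4} + C.
The condition gives C = 3 \sin{\left(4 \right)} - 1 + \frac{3 \cos{\left(4 \right)}}{4} - (3 \sin{\left(4 \right)} + \frac{3 \cos{\left(4 \right)}}{4}) = -1.
So G(\theta) = \frac{3 \theta \sin{\left(2 \theta \right)}}{2} + \frac{3 \cos{\left(2 \theta \right)}}{4} - 1.
Check: d/d\theta[\frac{3 \theta \sin{\left(2 \theta \right)}}{2} + \frac{3 \cos{\left(2 \theta \right)}}{4} - 1] = 3 \theta \cos{\left(2 \theta \right)} = G'(\theta).

G(\theta) = \frac{3 \theta \sin{\left(2 \theta \right)}}{2} + \frac{3 \cos{\left(2 \theta \right)}}{4} - 1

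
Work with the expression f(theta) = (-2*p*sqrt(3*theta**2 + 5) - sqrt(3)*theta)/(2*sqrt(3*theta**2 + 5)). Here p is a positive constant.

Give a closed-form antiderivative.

An antiderivative is F(theta) = (-6*p*theta - sqrt(3)*sqrt(3*theta**2 + 5))/6.

Check any antiderivative F(theta) by computing F'(theta) and comparing it with f(theta).
Check: d/dtheta[(-6*p*theta - sqrt(3)*sqrt(3*theta**2 + 5))/6] = (-2*p*sqrt(3*theta**2 + 5) - sqrt(3)*theta)/(2*sqrt(3*theta**2 + 5)) = f(theta).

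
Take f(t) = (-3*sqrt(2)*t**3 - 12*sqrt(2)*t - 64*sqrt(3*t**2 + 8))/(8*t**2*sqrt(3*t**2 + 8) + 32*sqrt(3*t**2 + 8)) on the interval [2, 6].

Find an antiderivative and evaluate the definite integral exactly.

Antiderivative: F(t) = -sqrt(3*t**2/2 + 4)/4 - 4*atan(t/2); value = -4*atan(3) - sqrt(58)/4 + sqrt(10)/4 + pi

A candidate is checked by its d/dt: the result must match f(t).
F(t) = -sqrt(3*t**2/2 + 4)/4 - 4*atan(t/2) is an antiderivative of f.
Check: d/dt[-sqrt(3*t**2/2 + 4)/4 - 4*atan(t/2)] = (-3*sqrt(2)*t**3 - 12*sqrt(2)*t - 64*sqrt(3*t**2 + 8))/(8*t**2*sqrt(3*t**2 + 8) + 32*sqrt(3*t**2 + 8)) = f(t).
F(6) = -4*atan(3) - sqrt(58)/4; F(2) = -pi - sqrt(10)/4.
Integral = F(6) - F(2) = -4*atan(3) - sqrt(58)/4 + sqrt(10)/4 + pi.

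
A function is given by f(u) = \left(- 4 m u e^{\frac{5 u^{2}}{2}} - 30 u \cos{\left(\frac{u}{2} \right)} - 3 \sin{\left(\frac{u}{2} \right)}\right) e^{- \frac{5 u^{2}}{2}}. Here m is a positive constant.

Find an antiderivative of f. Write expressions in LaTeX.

An antiderivative is F(u) = \left(- 2 m u^{2} e^{\frac{5 u^{2}}{2}} + 6 \cos{\left(\frac{u}{2} \right)}\right) e^{- \frac{5 u^{2}}{2}}.

A candidate is checked by its d/du: the result must match f(u).
Check: d/du[\left(- 2 m u^{2} e^{\frac{5 u^{2}}{2}} + 6 \cos{\left(\frac{u}{2} \right)}\right) e^{- \frac{5 u^{2}}{2}}] = \left(- 4 m u e^{\frac{5 u^{2}}{2}} - 30 u \cos{\left(\frac{u}{2} \right)} - 3 \sin{\left(\frac{u}{2} \right)}\right) e^{- \frac{5 u^{2}}{2}} = f(u).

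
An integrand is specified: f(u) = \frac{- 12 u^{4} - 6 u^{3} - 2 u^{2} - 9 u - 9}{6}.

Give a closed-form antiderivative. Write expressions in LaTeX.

A first test for any F(u): its u-derivative must equal f(u) identically.
Check: d/du[- \frac{2 u^{5}}{5} - \frac{u^{4}}{4} - \frac{u^{3}}{9} - \frac{3 u^{2}}{4} - \frac{3 u}{2}] = - 2 u^{4} - u^{3} - \frac{u^{2}}{3} - \frac{3 u}{2} - \frac{3}{2}, which equals f(u).

An antiderivative is F(u) = - \frac{2 u^{5}}{5} - \frac{u^{4}}{4} - \frac{u^{3}}{9} - \frac{3 u^{2}}{4} - \frac{3 u}{2}.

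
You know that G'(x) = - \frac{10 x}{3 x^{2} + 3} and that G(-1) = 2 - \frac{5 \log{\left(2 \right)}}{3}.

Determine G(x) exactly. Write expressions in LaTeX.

The substitution u = x^{2} + 1 works: G'(x) is exactly (dG/du)*(du/dx) for that inner function.
A general antiderivative is - \frac{5 \log{\left(x^{2} + 1 \right)}}{3} + C.
The condition gives C = 2 - \frac{5 \log{\left(2 \right)}}{3} - (- \frac{5 \log{\left(2 \right)}}{3}) = 2.
So G(x) = - \frac{5 \log{\left(x^{2} + 1 \right)} - 6}{3}.
Check: d/dx[- \frac{5 \log{\left(x^{2} + 1 \right)} - 6}{3}] = - \frac{10 x}{3 x^{2} + 3} = G'(x).

G(x) = - \frac{5 \log{\left(x^{2} + 1 \right)} - 6}{3}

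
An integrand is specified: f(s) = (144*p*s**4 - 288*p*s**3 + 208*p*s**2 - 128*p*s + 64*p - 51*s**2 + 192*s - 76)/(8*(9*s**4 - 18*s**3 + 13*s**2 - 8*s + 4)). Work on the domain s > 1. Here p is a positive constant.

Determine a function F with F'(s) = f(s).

Differentiate the proposed F(s) back; it has to land on f(s) exactly.
Check: d/ds[(16*p*s*(s - 1) - 16*(s - 1)*atan(3*s/2) - 5)/(8*(s - 1))] = (144*p*s**4 - 288*p*s**3 + 208*p*s**2 - 128*p*s + 64*p - 51*s**2 + 192*s - 76)/(72*s**4 - 144*s**3 + 104*s**2 - 64*s + 32), which equals f(s).

An antiderivative is F(s) = (16*p*s*(s - 1) - 16*(s - 1)*atan(3*s/2) - 5)/(8*(s - 1)).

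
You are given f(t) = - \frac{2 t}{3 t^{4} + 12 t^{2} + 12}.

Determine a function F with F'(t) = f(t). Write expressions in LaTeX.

f matches the chain-rule pattern g'(h)*h' with inner function h(t) = 6 t^{2} + 12; substituting u = h(t) collapses the integral.
Check: d/dt[\frac{2}{6 t^{2} + 12}] = - \frac{2 t}{3 t^{4} + 12 t^{2} + 12} = f(t).

An antiderivative is F(t) = \frac{2}{6 t^{2} + 12}.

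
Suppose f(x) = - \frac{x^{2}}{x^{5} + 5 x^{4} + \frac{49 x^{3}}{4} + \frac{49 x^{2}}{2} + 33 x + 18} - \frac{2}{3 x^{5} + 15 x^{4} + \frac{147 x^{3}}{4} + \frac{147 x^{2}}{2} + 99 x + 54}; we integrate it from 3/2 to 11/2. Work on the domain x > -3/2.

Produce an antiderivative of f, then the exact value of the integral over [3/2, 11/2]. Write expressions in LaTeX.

Factor the denominator (3 \left(x + 2\right) \left(2 x + 3\right)^{2} \left(x^{2} + 4\right)) and decompose: f = - \frac{17 x + 62}{375 \left(x^{2} + 4\right)} + \frac{1784}{375 \left(2 x + 3\right)} - \frac{56}{15 \left(2 x + 3\right)^{2}} - \frac{7}{3 \left(x + 2\right)}; each piece integrates to a log, atan, or power term.
F(x) = - \frac{- 3568 x \log{\left(x + \frac{3}{2} \right)} + 3500 x \log{\left(x + 2 \right)} + 34 x \log{\left(x^{2} + 4 \right)} + 124 x \operatorname{atan}{\left(\frac{x}{2} \right)} - 5352 \log{\left(x + \frac{3}{2} \right)} + 5250 \log{\left(x + 2 \right)} + 51 \log{\left(x^{2} + 4 \right)} + 186 \operatorname{atan}{\left(\frac{x}{2} \right)} - 1400}{750 \left(2 x + 3\right)} is an antiderivative of f.
Check: d/dx[- \frac{- 3568 x \log{\left(x + \frac{3}{2} \right)} + 3500 x \log{\left(x + 2 \right)} + 34 x \log{\left(x^{2} + 4 \right)} + 124 x \operatorname{atan}{\left(\frac{x}{2} \right)} - 5352 \log{\left(x + \frac{3}{2} \right)} + 5250 \log{\left(x + 2 \right)} + 51 \log{\left(x^{2} + 4 \right)} + 186 \operatorname{atan}{\left(\frac{x}{2} \right)} - 1400}{750 \left(2 x + 3\right)}] = \frac{- 12 x^{2} - 8}{12 x^{5} + 60 x^{4} + 147 x^{3} + 294 x^{2} + 396 x + 216}, which equals f(x).
F(11/2) = - \frac{7 \log{\left(\frac{15}{2} \right)}}{3} - \frac{31 \operatorname{atan}{\left(\frac{11}{4} \right)}}{375} - \frac{17 \log{\left(\frac{137}{4} \right)}}{750} + \frac{2}{15} + \frac{892 \log{\left(7 \right)}}{375}; F(3/2) = - \frac{7 \log{\left(\frac{7}{2} \right)}}{3} - \frac{31 \operatorname{atan}{\left(\frac{3}{4} \right)}}{375} - \frac{17 \log{\left(\frac{25}{4} \right)}}{750} + \frac{14}{45} + \frac{892 \log{\left(3 \right)}}{375}.
Integral = F(11/2) - F(3/2) = - \frac{7 \log{\left(\frac{15}{2} \right)}}{3} - \frac{892 \log{\left(3 \right)}}{375} - \frac{8}{45} - \frac{31 \operatorname{atan}{\left(\frac{11}{4} \right)}}{375} - \frac{17 \log{\left(\frac{137}{4} \right)}}{750} + \frac{17 \log{\left(\frac{25}{4} \right)}}{750} + \frac{31 \operatorname{atan}{\left(\frac{3}{4} \right)}}{375} + \frac{7 \log{\left(\frac{7}{2} \right)}}{3} + \frac{892 \log{\left(7 \right)}}{375}.

Antiderivative: F(x) = - \frac{- 3568 x \log{\left(x + \frac{3}{2} \right)} + 3500 x \log{\left(x + 2 \right)} + 34 x \log{\left(x^{2} + 4 \right)} + 124 x \operatorname{atan}{\left(\frac{x}{2} \right)} - 5352 \log{\left(x + \frac{3}{2} \right)} + 5250 \log{\left(x + 2 \right)} + 51 \log{\left(x^{2} + 4 \right)} + 186 \operatorname{atan}{\left(\frac{x}{2} \right)} - 1400}{750 \left(2 x + 3\right)}; value = - \frac{7 \log{\left(\frac{15}{2} \right)}}{3} - \frac{892 \log{\left(3 \right)}}{375} - \frac{8}{45} - \frac{31 \operatorname{atan}{\left(\frac{11}{4} \right)}}{375} - \frac{17 \log{\left(\frac{137}{4} \right)}}{750} + \frac{17 \log{\left(\frac{25}{4} \right)}}{750} + \frac{31 \operatorname{atan}{\left(\frac{3}{4} \right)}}{375} + \frac{7 \log{\left(\frac{7}{2} \right)}}{3} + \frac{892 \log{\left(7 \right)}}{375}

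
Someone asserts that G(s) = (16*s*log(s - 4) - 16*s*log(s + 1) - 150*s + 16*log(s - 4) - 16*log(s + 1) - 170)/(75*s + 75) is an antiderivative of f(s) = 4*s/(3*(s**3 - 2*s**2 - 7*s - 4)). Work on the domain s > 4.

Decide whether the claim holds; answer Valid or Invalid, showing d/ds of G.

Valid. The derivative of G reproduces f.

d/ds[G] = 4*s/(3*s**3 - 6*s**2 - 21*s - 12)
This equals f(s) exactly, so the claim holds.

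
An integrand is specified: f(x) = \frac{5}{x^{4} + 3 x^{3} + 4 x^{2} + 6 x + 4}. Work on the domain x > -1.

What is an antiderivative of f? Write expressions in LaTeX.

Factor the denominator (\left(x + 1\right) \left(x + 2\right) \left(x^{2} + 2\right)) and decompose: f = - \frac{5 x}{6 \left(x^{2} + 2\right)} - \frac{5}{6 \left(x + 2\right)} + \frac{5}{3 \left(x + 1\right)}; each piece integrates to a log, atan, or power term.
Check: d/dx[\frac{5 \log{\left(x + 1 \right)}}{3} - \frac{5 \log{\left(x + 2 \right)}}{6} - \frac{5 \log{\left(x^{2} + 2 \right)}}{12}] = \frac{5}{x^{4} + 3 x^{3} + 4 x^{2} + 6 x + 4} = f(x).

An antiderivative is F(x) = \frac{5 \log{\left(x + 1 \right)}}{3} - \frac{5 \log{\left(x + 2 \right)}}{6} - \frac{5 \log{\left(x^{2} + 2 \right)}}{12}.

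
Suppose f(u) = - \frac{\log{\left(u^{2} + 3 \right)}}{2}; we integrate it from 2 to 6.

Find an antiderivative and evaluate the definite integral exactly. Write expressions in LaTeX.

For F(u) to be correct the identity F'(u) - f(u) = 0 must hold.
F(u) = - \frac{u \log{\left(u^{2} + 3 \right)}}{2} + u - \sqrt{3} \operatorname{atan}{\left(\frac{\sqrt{3} u}{3} \right)} is an antiderivative of f.
Check: d/du[- \frac{u \log{\left(u^{2} + 3 \right)}}{2} + u - \sqrt{3} \operatorname{atan}{\left(\frac{\sqrt{3} u}{3} \right)}] = - \frac{\log{\left(u^{2} + 3 \right)}}{2} = f(u).
F(6) = - 3 \log{\left(39 \right)} - \sqrt{3} \operatorname{atan}{\left(2 \sqrt{3} \right)} + 6; F(2) = - \log{\left(7 \right)} - \sqrt{3} \operatorname{atan}{\left(\frac{2 \sqrt{3}}{3} \right)} + 2.
Integral = F(6) - F(2) = - 3 \log{\left(39 \right)} - \sqrt{3} \operatorname{atan}{\left(2 \sqrt{3} \right)} + \sqrt{3} \operatorname{atan}{\left(\frac{2 \sqrt{3}}{3} \right)} + \log{\left(7 \right)} + 4.

Antiderivative: F(u) = - \frac{u \log{\left(u^{2} + 3 \right)}}{2} + u - \sqrt{3} \operatorname{atan}{\left(\frac{\sqrt{3} u}{3} \right)}; value = - 3 \log{\left(39 \right)} - \sqrt{3} \operatorname{atan}{\left(2 \sqrt{3} \right)} + \sqrt{3} \operatorname{atan}{\left(\frac{2 \sqrt{3}}{3} \right)} + \log{\left(7 \right)} + 4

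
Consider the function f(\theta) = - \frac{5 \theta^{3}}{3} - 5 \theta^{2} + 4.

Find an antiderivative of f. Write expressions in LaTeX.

The integrand splits into summands that can be handled one at a time.
Check: d/d\theta[\frac{\theta \left(- 5 \theta^{3} - 20 \theta^{2} + 48\right)}{12}] = - \frac{5 \theta^{3}}{3} - 5 \theta^{2} + 4 = f(\theta).

An antiderivative is F(\theta) = \frac{\theta \left(- 5 \theta^{3} - 20 \theta^{2} + 48\right)}{12}.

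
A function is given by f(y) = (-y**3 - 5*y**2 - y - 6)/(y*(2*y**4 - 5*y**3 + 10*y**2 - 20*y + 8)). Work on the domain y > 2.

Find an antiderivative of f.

An antiderivative is F(y) = 21*log(y - 1/2)/17 + 9*log(y**2 + 4)/68 - 3*log(y**2 - 2*y)/4 + 13*atan(y/2)/68.

The denominator factors as y*(y - 2)*(2*y - 1)*(y**2 + 4); partial fractions split f into directly integrable pieces: (9*y + 13)/(34*(y**2 + 4)) + 42/(17*(2*y - 1)) - 3/(4*(y - 2)) - 3/(4*y).
Check: d/dy[21*log(y - 1/2)/17 + 9*log(y**2 + 4)/68 - 3*log(y**2 - 2*y)/4 + 13*atan(y/2)/68] = (-y**3 - 5*y**2 - y - 6)/(2*y**5 - 5*y**4 + 10*y**3 - 20*y**2 + 8*y), which equals f(y).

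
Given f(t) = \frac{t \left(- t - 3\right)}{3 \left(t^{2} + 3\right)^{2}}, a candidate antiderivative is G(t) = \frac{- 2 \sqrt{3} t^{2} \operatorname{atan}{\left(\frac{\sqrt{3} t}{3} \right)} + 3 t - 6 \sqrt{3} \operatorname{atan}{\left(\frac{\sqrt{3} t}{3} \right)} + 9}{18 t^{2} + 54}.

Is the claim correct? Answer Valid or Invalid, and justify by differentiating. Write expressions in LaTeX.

d/dt[G] = \frac{- t^{2} - 2 t - 1}{2 t^{4} + 12 t^{2} + 18}
d/dt[G] - f(t) = - \frac{1}{6 t^{2} + 18} != 0.

Invalid: d/dt[G] - f = - \frac{1}{6 t^{2} + 18}, which is not 0.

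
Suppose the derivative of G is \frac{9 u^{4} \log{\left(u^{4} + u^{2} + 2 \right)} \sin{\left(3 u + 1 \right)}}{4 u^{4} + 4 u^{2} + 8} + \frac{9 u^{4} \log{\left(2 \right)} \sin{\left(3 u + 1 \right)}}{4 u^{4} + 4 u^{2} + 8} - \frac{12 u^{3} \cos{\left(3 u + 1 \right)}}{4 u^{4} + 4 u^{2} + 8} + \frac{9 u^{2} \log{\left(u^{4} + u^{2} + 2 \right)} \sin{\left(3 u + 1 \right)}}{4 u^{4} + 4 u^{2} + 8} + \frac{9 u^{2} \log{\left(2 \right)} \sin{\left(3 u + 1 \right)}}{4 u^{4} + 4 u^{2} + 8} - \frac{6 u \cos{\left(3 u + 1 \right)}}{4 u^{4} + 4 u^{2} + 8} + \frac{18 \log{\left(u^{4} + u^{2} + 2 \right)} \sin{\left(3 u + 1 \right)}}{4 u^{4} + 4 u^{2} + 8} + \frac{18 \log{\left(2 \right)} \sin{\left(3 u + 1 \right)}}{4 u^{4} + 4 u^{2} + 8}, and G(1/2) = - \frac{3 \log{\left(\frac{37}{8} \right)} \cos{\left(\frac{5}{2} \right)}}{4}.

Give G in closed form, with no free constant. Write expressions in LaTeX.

G(u) = - \frac{3 \log{\left(2 u^{4} + 2 u^{2} + 4 \right)} \cos{\left(3 u + 1 \right)}}{4}

Recognize the product-rule pattern: G'(u) = v'r + vr' with v = - \frac{3 \cos{\left(3 u + 1 \right)}}{4}, r = \log{\left(2 u^{4} + 2 u^{2} + 4 \right)}, so integration by parts undoes it.
A general antiderivative is - \frac{3 \log{\left(2 u^{4} + 2 u^{2} + 4 \right)} \cos{\left(3 u + 1 \right)}}{4} + C.
The condition gives C = - \frac{3 \log{\left(\frac{37}{8} \right)} \cos{\left(\frac{5}{2} \right)}}{4} - (- \frac{3 \log{\left(\frac{37}{8} \right)} \cos{\left(\frac{5}{2} \right)}}{4}) = 0.
So G(u) = - \frac{3 \log{\left(2 u^{4} + 2 u^{2} + 4 \right)} \cos{\left(3 u + 1 \right)}}{4}.
Check: d/du[- \frac{3 \log{\left(2 u^{4} + 2 u^{2} + 4 \right)} \cos{\left(3 u + 1 \right)}}{4}] = \frac{9 u^{4} \log{\left(u^{4} + u^{2} + 2 \right)} \sin{\left(3 u + 1 \right)} + 9 u^{4} \log{\left(2 \right)} \sin{\left(3 u + 1 \right)} - 12 u^{3} \cos{\left(3 u + 1 \right)} + 9 u^{2} \log{\left(u^{4} + u^{2} + 2 \right)} \sin{\left(3 u + 1 \right)} + 9 u^{2} \log{\left(2 \right)} \sin{\left(3 u + 1 \right)} - 6 u \cos{\left(3 u + 1 \right)} + 18 \log{\left(u^{4} + u^{2} + 2 \right)} \sin{\left(3 u + 1 \right)} + 18 \log{\left(2 \right)} \sin{\left(3 u + 1 \right)}}{4 u^{4} + 4 u^{2} + 8}, which equals G'(u).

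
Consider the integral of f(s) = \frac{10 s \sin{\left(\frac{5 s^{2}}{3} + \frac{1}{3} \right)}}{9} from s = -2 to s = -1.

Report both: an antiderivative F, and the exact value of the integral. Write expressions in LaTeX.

f matches the chain-rule pattern g'(h)*h' with inner function h(s) = \frac{5 s^{2}}{3} + \frac{1}{3}; substituting u = h(s) collapses the integral.
F(s) = - \frac{\cos{\left(\frac{5 s^{2}}{3} + \frac{1}{3} \right)}}{3} is an antiderivative of f.
Check: d/ds[- \frac{\cos{\left(\frac{5 s^{2}}{3} + \frac{1}{3} \right)}}{3}] = \frac{10 s \sin{\left(\frac{5 s^{2}}{3} + \frac{1}{3} \right)}}{9} = f(s).
F(-1) = - \frac{\cos{\left(2 \right)}}{3}; F(-2) = - \frac{\cos{\left(7 \right)}}{3}.
Integral = F(-1) - F(-2) = - \frac{\cos{\left(2 \right)}}{3} + \frac{\cos{\left(7 \right)}}{3}.

Antiderivative: F(s) = - \frac{\cos{\left(\frac{5 s^{2}}{3} + \frac{1}{3} \right)}}{3}; value = - \frac{\cos{\left(2 \right)}}{3} + \frac{\cos{\left(7 \right)}}{3}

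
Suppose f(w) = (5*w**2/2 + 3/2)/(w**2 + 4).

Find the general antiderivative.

For F(w) to be correct the identity F'(w) - f(w) = 0 must hold.
Check: d/dw[5*w/2 - 17*atan(w/2)/4] = (5*w**2 + 3)/(2*w**2 + 8), which equals f(w).

F(w) = 5*w/2 - 17*atan(w/2)/4 + C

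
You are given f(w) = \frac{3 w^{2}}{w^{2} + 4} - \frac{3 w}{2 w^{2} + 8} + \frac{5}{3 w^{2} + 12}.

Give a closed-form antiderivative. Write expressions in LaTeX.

An antiderivative is F(w) = 3 w - \frac{3 \log{\left(w^{2} + 4 \right)}}{4} - \frac{31 \operatorname{atan}{\left(\frac{w}{2} \right)}}{6}.

The integrand splits into summands that can be handled one at a time.
Check: d/dw[3 w - \frac{3 \log{\left(w^{2} + 4 \right)}}{4} - \frac{31 \operatorname{atan}{\left(\frac{w}{2} \right)}}{6}] = \frac{18 w^{2} - 9 w + 10}{6 w^{2} + 24}, which equals f(w).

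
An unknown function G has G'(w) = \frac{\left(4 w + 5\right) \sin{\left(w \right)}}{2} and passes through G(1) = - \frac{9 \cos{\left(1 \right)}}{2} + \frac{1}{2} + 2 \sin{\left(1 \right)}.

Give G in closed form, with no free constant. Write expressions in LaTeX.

G(w) = - 2 w \cos{\left(w \right)} + 2 \sin{\left(w \right)} - \frac{5 \cos{\left(w \right)}}{2} + \frac{1}{2}

Whatever form G(w) takes, its d/dw must return the stated G'(w).
A general antiderivative is - 2 w \cos{\left(w \right)} + 2 \sin{\left(w \right)} - \frac{5 \cos{\left(w \right)}}{2} + C.
The condition gives C = - \frac{9 \cos{\left(1 \right)}}{2} + \frac{1}{2} + 2 \sin{\left(1 \right)} - (- \frac{9 \cos{\left(1 \right)}}{2} + 2 \sin{\left(1 \right)}) = \frac{1}{2}.
So G(w) = - 2 w \cos{\left(w \right)} + 2 \sin{\left(w \right)} - \frac{5 \cos{\left(w \right)}}{2} + \frac{1}{2}.
Check: d/dw[- 2 w \cos{\left(w \right)} + 2 \sin{\left(w \right)} - \frac{5 \cos{\left(w \right)}}{2} + \frac{1}{2}] = 2 w \sin{\left(w \right)} + \frac{5 \sin{\left(w \right)}}{2}, which equals G'(w).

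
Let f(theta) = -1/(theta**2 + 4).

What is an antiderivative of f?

An antiderivative is F(theta) = -atan(theta/2)/2.

Since d/dtheta undoes antidifferentiation here, F'(theta) = f(theta) is required of F(theta).
Check: d/dtheta[-atan(theta/2)/2] = -1/(theta**2 + 4) = f(theta).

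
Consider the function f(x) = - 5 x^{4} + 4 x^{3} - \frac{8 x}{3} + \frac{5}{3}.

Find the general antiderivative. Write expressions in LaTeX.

The integrand splits into summands that can be handled one at a time.
Check: d/dx[- x^{5} + x^{4} - \frac{4 x^{2}}{3} + \frac{5 x}{3}] = - 5 x^{4} + 4 x^{3} - \frac{8 x}{3} + \frac{5}{3} = f(x).

F(x) = - x^{5} + x^{4} - \frac{4 x^{2}}{3} + \frac{5 x}{3} + C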